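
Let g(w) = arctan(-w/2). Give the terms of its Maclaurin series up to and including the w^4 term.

w^3/24 - w/2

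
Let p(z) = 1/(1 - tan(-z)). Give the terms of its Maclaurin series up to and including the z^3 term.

Let u equal the inner series; expand the outer function in u and truncate.
p(0) = 1
p′(0) = -1
p′′(0) = 2
p′′′(0) = -8

-4*z^3/3 + z^2 - z + 1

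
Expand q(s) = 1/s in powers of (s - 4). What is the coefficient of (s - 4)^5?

-1/4096

q(4) = 1/4
q′(4) = -1/16
q′′(4) = 1/32
q′′′(4) = -3/128
q^(4)(4) = 3/128
q^(5)(4) = -15/512
So c_5 = q^(5)(4)/5! = -1/4096.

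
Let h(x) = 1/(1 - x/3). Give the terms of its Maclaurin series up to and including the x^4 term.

x^4/81 + x^3/27 + x^2/9 + x/3 + 1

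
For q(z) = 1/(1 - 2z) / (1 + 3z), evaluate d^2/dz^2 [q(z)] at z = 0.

Multiply the two series term by term and collect like powers.
The coefficient of z^2 in the expansion is 7, so q′′(0) = 2! * (7) = 14.

14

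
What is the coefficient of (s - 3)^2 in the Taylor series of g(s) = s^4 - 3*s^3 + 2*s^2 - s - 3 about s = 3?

29

g(3) = 12
g′(3) = 38
g′′(3) = 58
Dividing each by k! gives the coefficients c_0, ..., c_2.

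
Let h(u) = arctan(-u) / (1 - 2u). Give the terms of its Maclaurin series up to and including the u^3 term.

Take the Cauchy product of the two expansions.
h(0) = 0
h′(0) = -1
h′′(0) = -4
h′′′(0) = -22
The Taylor polynomial is Σ h^(k)(0)/k! · u^k.

-11*u^3/3 - 2*u^2 - u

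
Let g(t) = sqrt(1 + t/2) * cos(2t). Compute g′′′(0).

-189/64

Write out both Maclaurin series and multiply, keeping only the needed powers.
The coefficient of t^3 in the expansion is -63/128, so g′′′(0) = 3! * (-63/128) = -189/64.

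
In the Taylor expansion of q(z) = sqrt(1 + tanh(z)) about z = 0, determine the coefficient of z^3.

Let u equal the inner series; expand the outer function in u and truncate.
q(0) = 1
q′(0) = 1/2
q′′(0) = -1/4
q′′′(0) = -5/8
So c_3 = q′′′(0)/3! = -5/48.

-5/48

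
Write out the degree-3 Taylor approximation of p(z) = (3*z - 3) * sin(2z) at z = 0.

4*z^3 + 6*z^2 - 6*z

Distribute the polynomial across the series and collect like powers.
p(0) = 0
p′(0) = -6
p′′(0) = 12
p′′′(0) = 24
Then c_k = p^(k)(0)/k! gives each Taylor coefficient.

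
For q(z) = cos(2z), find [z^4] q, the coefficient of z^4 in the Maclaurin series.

2/3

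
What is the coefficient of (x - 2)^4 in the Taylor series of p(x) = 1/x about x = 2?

p(2) = 1/2
p′(2) = -1/4
p′′(2) = 1/4
p′′′(2) = -3/8
p^(4)(2) = 3/4

1/32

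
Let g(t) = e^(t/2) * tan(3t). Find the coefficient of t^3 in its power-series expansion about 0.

75/8

Write out both Maclaurin series and multiply, keeping only the needed powers.
So c_3 = g′′′(0)/3! = 75/8.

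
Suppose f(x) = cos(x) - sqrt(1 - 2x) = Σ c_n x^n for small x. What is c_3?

1/2

Combine the two series term by term.
f(0) = 0
f′(0) = 1
f′′(0) = 0
f′′′(0) = 3
Then c_k = f^(k)(0)/k! gives each Taylor coefficient.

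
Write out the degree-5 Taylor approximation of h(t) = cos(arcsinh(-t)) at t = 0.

Plug the Maclaurin series of the inner function into that of the outer and collect terms.
h(0) = 1
h′(0) = 0
h′′(0) = -1
h′′′(0) = 0
h^(4)(0) = 5
h^(5)(0) = 0

5*t^4/24 - t^2/2 + 1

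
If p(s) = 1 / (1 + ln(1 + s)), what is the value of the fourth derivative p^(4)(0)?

88

Use the geometric series for the reciprocal, then substitute.
The coefficient of s^4 in the expansion is 11/3, so p^(4)(0) = 4! * (11/3) = 88.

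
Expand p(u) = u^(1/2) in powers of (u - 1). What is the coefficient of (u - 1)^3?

Apply the Taylor formula c_k = f^(k)(a)/k!.
So c_3 = p′′′(1)/3! = 1/16.

1/16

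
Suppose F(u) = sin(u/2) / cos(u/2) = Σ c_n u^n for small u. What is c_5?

Write the quotient as an unknown series and match coefficients against numerator = denominator · series.
F(0) = 0
F′(0) = 1/2
F′′(0) = 0
F′′′(0) = 1/4
F^(4)(0) = 0
F^(5)(0) = 1/2

1/240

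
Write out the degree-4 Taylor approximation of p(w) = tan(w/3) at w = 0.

Apply the Taylor formula c_k = f^(k)(a)/k!.

w^3/81 + w/3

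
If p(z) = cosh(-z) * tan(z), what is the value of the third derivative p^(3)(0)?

Take the Cauchy product of the two expansions.
From the series, [z^3] p = 5/6; multiply by 3! = 6 to get 5.

5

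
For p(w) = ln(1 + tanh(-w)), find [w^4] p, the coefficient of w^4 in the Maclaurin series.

Substitute the inner expansion into the outer series and collect powers.
p(0) = 0
p′(0) = -1
p′′(0) = -1
p′′′(0) = 0
p^(4)(0) = 2
Then c_k = p^(k)(0)/k! gives each Taylor coefficient.

1/12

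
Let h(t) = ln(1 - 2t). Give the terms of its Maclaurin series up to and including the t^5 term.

-32*t^5/5 - 4*t^4 - 8*t^3/3 - 2*t^2 - 2*t

Differentiate repeatedly and evaluate at the center.
[t^0] = 0;  [t^1] = -2;  [t^2] = -2;  [t^3] = -8/3;  [t^4] = -4;  [t^5] = -32/5.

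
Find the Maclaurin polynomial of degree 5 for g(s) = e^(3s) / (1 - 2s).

5711*s^5/40 + 563*s^4/8 + 67*s^3/2 + 29*s^2/2 + 5*s + 1

Write out both Maclaurin series and multiply, keeping only the needed powers.
g(0) = 1
g′(0) = 5
g′′(0) = 29
g′′′(0) = 201
g^(4)(0) = 1689
g^(5)(0) = 17133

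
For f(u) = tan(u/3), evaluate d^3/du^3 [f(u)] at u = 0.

Compute the successive derivatives at the expansion point and divide by k!.
The coefficient of u^3 in the expansion is 1/81, so f′′′(0) = 3! * (1/81) = 2/27.

2/27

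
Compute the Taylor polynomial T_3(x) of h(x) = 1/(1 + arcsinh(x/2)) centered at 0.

Compose series: expand the inner function first, then feed it into the outer expansion.

-5*x^3/48 + x^2/4 - x/2 + 1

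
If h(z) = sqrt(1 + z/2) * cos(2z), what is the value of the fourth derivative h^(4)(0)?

4465/256

Expand each factor separately, then convolve coefficients.
The coefficient of z^4 in the expansion is 4465/6144, so h^(4)(0) = 4! * (4465/6144) = 4465/256.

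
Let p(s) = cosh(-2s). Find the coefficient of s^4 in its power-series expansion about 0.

Apply the Taylor formula c_k = f^(k)(a)/k!.
p(0) = 1
p′(0) = 0
p′′(0) = 4
p′′′(0) = 0
p^(4)(0) = 16
So c_4 = p^(4)(0)/4! = 2/3.

2/3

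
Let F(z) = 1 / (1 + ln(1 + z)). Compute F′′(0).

3

Expand as Σ (-1)^k u^k with u equal to the inner function's series.
From the series, [z^2] F = 3/2; multiply by 2! = 2 to get 3.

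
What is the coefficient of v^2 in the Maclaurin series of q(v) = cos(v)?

-1/2

[v^0] = 1;  [v^1] = 0;  [v^2] = -1/2.
So c_2 = q′′(0)/2! = -1/2.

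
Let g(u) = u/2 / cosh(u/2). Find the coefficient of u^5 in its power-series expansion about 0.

Invert the denominator's series and multiply.
g(0) = 0
g′(0) = 1/2
g′′(0) = 0
g′′′(0) = -3/8
g^(4)(0) = 0
g^(5)(0) = 25/32

5/768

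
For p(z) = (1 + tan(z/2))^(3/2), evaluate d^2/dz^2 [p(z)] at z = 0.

3/16

Substitute the inner expansion into the outer series and collect powers.
From the series, [z^2] p = 3/32; multiply by 2! = 2 to get 3/16.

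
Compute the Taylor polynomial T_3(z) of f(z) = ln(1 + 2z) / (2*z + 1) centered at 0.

44*z^3/3 - 6*z^2 + 2*z

Use 1/(1 - r) = Σ r^k on the denominator, then take the Cauchy product.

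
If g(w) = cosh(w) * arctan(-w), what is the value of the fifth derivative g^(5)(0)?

Expand each factor separately, then convolve coefficients.
From the series, [w^5] g = -3/40; multiply by 5! = 120 to get -9.

-9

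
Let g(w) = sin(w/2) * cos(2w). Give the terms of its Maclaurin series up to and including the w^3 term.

-49*w^3/48 + w/2

Multiply the two series term by term and collect like powers.
g(0) = 0
g′(0) = 1/2
g′′(0) = 0
g′′′(0) = -49/8
Dividing each by k! gives the coefficients c_0, ..., c_3.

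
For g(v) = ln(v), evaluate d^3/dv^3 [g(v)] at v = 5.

The coefficient of (v - 5)^3 in the expansion is 1/375, so g′′′(5) = 3! * (1/375) = 2/125.

2/125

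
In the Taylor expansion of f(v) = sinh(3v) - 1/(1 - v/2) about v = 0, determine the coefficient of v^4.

Add the two expansions coefficient-wise.
[v^0] = -1;  [v^1] = 5/2;  [v^2] = -1/4;  [v^3] = 35/8;  [v^4] = -1/16.
So c_4 = f^(4)(0)/4! = -1/16.

-1/16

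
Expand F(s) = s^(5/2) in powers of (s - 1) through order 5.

F(1) = 1
F′(1) = 5/2
F′′(1) = 15/4
F′′′(1) = 15/8
F^(4)(1) = -15/16
F^(5)(1) = 45/32

3*(s - 1)^5/256 - 5*(s - 1)^4/128 + 5*(s - 1)^3/16 + 15*(s - 1)^2/8 + 5*(s - 1)/2 + 1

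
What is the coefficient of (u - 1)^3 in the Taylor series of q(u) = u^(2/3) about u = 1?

4/81

q(1) = 1
q′(1) = 2/3
q′′(1) = -2/9
q′′′(1) = 8/27
Dividing each by k! gives the coefficients c_0, ..., c_3.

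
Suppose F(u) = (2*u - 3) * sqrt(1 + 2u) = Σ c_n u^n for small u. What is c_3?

-5/2

Distribute the polynomial across the series and collect like powers.
F(0) = -3
F′(0) = -1
F′′(0) = 7
F′′′(0) = -15
So c_3 = F′′′(0)/3! = -5/2.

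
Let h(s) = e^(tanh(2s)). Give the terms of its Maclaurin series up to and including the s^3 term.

Substitute the inner expansion into the outer series and collect powers.
h(0) = 1
h′(0) = 2
h′′(0) = 4
h′′′(0) = -8

-4*s^3/3 + 2*s^2 + 2*s + 1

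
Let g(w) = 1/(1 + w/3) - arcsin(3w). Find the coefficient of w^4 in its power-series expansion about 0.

Add the two expansions coefficient-wise.
g(0) = 1
g′(0) = -10/3
g′′(0) = 2/9
g′′′(0) = -245/9
g^(4)(0) = 8/27
So c_4 = g^(4)(0)/4! = 1/81.

1/81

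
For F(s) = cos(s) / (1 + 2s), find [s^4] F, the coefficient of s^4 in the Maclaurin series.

337/24

Write out both Maclaurin series and multiply, keeping only the needed powers.
[s^0] = 1;  [s^1] = -2;  [s^2] = 7/2;  [s^3] = -7;  [s^4] = 337/24.
So c_4 = F^(4)(0)/4! = 337/24.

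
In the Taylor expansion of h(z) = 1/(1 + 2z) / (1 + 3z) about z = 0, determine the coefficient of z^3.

-65

Multiply the two series term by term and collect like powers.
h(0) = 1
h′(0) = -5
h′′(0) = 38
h′′′(0) = -390
So c_3 = h′′′(0)/3! = -65.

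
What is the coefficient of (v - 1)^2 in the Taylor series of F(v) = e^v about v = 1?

e/2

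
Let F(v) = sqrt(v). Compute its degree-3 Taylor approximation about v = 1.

(v - 1)^3/16 - (v - 1)^2/8 + (v - 1)/2 + 1

[(v - 1)^0] = 1;  [(v - 1)^1] = 1/2;  [(v - 1)^2] = -1/8;  [(v - 1)^3] = 1/16.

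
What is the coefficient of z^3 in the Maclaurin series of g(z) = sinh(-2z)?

-4/3

[z^0] = 0;  [z^1] = -2;  [z^2] = 0;  [z^3] = -4/3.
So c_3 = g′′′(0)/3! = -4/3.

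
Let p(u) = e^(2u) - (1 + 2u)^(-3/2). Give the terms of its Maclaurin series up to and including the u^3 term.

Expand each term separately and add.
p(0) = 0
p′(0) = 5
p′′(0) = -11
p′′′(0) = 113
Then c_k = p^(k)(0)/k! gives each Taylor coefficient.

113*u^3/6 - 11*u^2/2 + 5*u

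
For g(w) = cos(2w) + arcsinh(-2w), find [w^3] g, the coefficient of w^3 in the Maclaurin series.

Combine the two series term by term.
g(0) = 1
g′(0) = -2
g′′(0) = -4
g′′′(0) = 8
Then c_k = g^(k)(0)/k! gives each Taylor coefficient.

4/3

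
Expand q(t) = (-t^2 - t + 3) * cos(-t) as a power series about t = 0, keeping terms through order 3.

Distribute the polynomial across the series and collect like powers.
q(0) = 3
q′(0) = -1
q′′(0) = -5
q′′′(0) = 3
Dividing each by k! gives the coefficients c_0, ..., c_3.

t^3/2 - 5*t^2/2 - t + 3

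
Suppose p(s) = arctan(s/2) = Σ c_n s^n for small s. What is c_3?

-1/24

p(0) = 0
p′(0) = 1/2
p′′(0) = 0
p′′′(0) = -1/4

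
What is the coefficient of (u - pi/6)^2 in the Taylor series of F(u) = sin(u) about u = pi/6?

-1/4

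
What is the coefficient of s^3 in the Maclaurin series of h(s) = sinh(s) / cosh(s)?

-1/3

Write the quotient as an unknown series and match coefficients against numerator = denominator · series.
[s^0] = 0;  [s^1] = 1;  [s^2] = 0;  [s^3] = -1/3.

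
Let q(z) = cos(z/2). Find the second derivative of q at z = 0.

Use the known series and substitute for the argument.
The coefficient of z^2 in the expansion is -1/8, so q′′(0) = 2! * (-1/8) = -1/4.

-1/4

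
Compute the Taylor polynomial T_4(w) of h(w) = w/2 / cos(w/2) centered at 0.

Invert the denominator's series and multiply.
h(0) = 0
h′(0) = 1/2
h′′(0) = 0
h′′′(0) = 3/8
h^(4)(0) = 0

w^3/16 + w/2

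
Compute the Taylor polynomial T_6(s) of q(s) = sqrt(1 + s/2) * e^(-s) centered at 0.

Write out both Maclaurin series and multiply, keeping only the needed powers.
q(0) = 1
q′(0) = -3/4
q′′(0) = 7/16
q′′′(0) = -1/64
q^(4)(0) = -159/256
q^(5)(0) = 1781/1024
q^(6)(0) = -16793/4096

-16793*s^6/2949120 + 1781*s^5/122880 - 53*s^4/2048 - s^3/384 + 7*s^2/32 - 3*s/4 + 1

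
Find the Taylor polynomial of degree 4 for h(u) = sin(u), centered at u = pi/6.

(u - pi/6)^4/48 - sqrt(3)*(u - pi/6)^3/12 - (u - pi/6)^2/4 + sqrt(3)*(u - pi/6)/2 + 1/2

Differentiate repeatedly and evaluate at the center.
h(pi/6) = 1/2
h′(pi/6) = sqrt(3)/2
h′′(pi/6) = -1/2
h′′′(pi/6) = -sqrt(3)/2
h^(4)(pi/6) = 1/2
The Taylor polynomial is Σ h^(k)(pi/6)/k! · (u - pi/6)^k.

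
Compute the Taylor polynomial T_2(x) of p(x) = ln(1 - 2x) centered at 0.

-2*x^2 - 2*x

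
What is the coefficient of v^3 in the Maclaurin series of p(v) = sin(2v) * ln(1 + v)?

Write out both Maclaurin series and multiply, keeping only the needed powers.
[v^0] = 0;  [v^1] = 0;  [v^2] = 2;  [v^3] = -1.

-1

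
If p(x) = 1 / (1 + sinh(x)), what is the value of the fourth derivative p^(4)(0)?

Expand as Σ (-1)^k u^k with u equal to the inner function's series.
The coefficient of x^4 in the expansion is 4/3, so p^(4)(0) = 4! * (4/3) = 32.

32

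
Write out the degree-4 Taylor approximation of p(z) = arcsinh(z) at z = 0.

-z^3/6 + z

p(0) = 0
p′(0) = 1
p′′(0) = 0
p′′′(0) = -1
p^(4)(0) = 0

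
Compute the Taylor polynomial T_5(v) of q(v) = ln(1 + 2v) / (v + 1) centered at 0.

Expand 1/(denominator) as a geometric series and multiply by the numerator's series.
[v^0] = 0;  [v^1] = 2;  [v^2] = -4;  [v^3] = 20/3;  [v^4] = -32/3;  [v^5] = 256/15.

256*v^5/15 - 32*v^4/3 + 20*v^3/3 - 4*v^2 + 2*v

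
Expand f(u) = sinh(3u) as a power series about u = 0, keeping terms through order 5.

81*u^5/40 + 9*u^3/2 + 3*u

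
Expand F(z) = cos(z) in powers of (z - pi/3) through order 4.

(z - pi/3)^4/48 + sqrt(3)*(z - pi/3)^3/12 - (z - pi/3)^2/4 - sqrt(3)*(z - pi/3)/2 + 1/2

F(pi/3) = 1/2
F′(pi/3) = -sqrt(3)/2
F′′(pi/3) = -1/2
F′′′(pi/3) = sqrt(3)/2
F^(4)(pi/3) = 1/2
The Taylor polynomial is Σ F^(k)(pi/3)/k! · (z - pi/3)^k.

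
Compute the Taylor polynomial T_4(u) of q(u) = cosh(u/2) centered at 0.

q(0) = 1
q′(0) = 0
q′′(0) = 1/4
q′′′(0) = 0
q^(4)(0) = 1/16
Then c_k = q^(k)(0)/k! gives each Taylor coefficient.

u^4/384 + u^2/8 + 1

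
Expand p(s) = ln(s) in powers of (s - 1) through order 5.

Compute the successive derivatives at the expansion point and divide by k!.

(s - 1)^5/5 - (s - 1)^4/4 + (s - 1)^3/3 - (s - 1)^2/2 + (s - 1)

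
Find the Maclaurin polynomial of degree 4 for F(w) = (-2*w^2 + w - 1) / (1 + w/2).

Multiply each power in the prefactor through the base expansion.

-11*w^4/16 + 11*w^3/8 - 11*w^2/4 + 3*w/2 - 1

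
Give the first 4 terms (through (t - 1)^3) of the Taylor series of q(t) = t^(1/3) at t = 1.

Differentiate repeatedly and evaluate at the center.
q(1) = 1
q′(1) = 1/3
q′′(1) = -2/9
q′′′(1) = 10/27

5*(t - 1)^3/81 - (t - 1)^2/9 + (t - 1)/3 + 1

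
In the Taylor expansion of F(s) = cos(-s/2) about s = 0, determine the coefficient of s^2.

c_2 = F′′(0)/2! = -1/8.

-1/8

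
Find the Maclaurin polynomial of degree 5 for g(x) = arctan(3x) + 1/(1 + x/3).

59044*x^5/1215 + x^4/81 - 244*x^3/27 + x^2/9 + 8*x/3 + 1

Combine the two series term by term.
[x^0] = 1;  [x^1] = 8/3;  [x^2] = 1/9;  [x^3] = -244/27;  [x^4] = 1/81;  [x^5] = 59044/1215.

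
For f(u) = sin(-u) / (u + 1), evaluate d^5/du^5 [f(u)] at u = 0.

-101

Use 1/(1 - r) = Σ r^k on the denominator, then take the Cauchy product.
From the series, [u^5] f = -101/120; multiply by 5! = 120 to get -101.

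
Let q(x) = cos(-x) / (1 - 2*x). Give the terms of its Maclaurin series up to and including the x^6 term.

40439*x^6/720 + 337*x^5/12 + 337*x^4/24 + 7*x^3 + 7*x^2/2 + 2*x + 1

Expand 1/(denominator) as a geometric series and multiply by the numerator's series.
q(0) = 1
q′(0) = 2
q′′(0) = 7
q′′′(0) = 42
q^(4)(0) = 337
q^(5)(0) = 3370
q^(6)(0) = 40439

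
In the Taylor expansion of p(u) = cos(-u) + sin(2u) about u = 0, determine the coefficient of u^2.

-1/2

Combine the two series term by term.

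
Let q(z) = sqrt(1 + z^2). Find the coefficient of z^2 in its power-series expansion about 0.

1/2

[z^0] = 1;  [z^1] = 0;  [z^2] = 1/2.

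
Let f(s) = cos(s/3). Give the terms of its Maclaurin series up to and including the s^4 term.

s^4/1944 - s^2/18 + 1

Compute the successive derivatives at the expansion point and divide by k!.
f(0) = 1
f′(0) = 0
f′′(0) = -1/9
f′′′(0) = 0
f^(4)(0) = 1/81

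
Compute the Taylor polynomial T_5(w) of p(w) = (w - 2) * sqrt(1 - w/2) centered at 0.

Multiply each power in the prefactor through the base expansion.
[w^0] = -2;  [w^1] = 3/2;  [w^2] = -3/16;  [w^3] = -1/64;  [w^4] = -3/1024;  [w^5] = -3/4096.

-3*w^5/4096 - 3*w^4/1024 - w^3/64 - 3*w^2/16 + 3*w/2 - 2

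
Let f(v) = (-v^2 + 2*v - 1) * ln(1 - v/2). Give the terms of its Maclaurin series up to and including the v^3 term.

Shift and add copies of the series according to the polynomial's terms.

7*v^3/24 - 7*v^2/8 + v/2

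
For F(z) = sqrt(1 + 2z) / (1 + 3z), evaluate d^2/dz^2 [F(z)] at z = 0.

11

Multiply the two series term by term and collect like powers.
The coefficient of z^2 in the expansion is 11/2, so F′′(0) = 2! * (11/2) = 11.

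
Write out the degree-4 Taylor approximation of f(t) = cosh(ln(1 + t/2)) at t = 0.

t^4/32 - t^3/16 + t^2/8 + 1

Substitute the inner expansion into the outer series and collect powers.
f(0) = 1
f′(0) = 0
f′′(0) = 1/4
f′′′(0) = -3/8
f^(4)(0) = 3/4
Dividing each by k! gives the coefficients c_0, ..., c_4.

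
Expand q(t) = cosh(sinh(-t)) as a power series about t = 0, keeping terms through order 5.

Let u equal the inner series; expand the outer function in u and truncate.
[t^0] = 1;  [t^1] = 0;  [t^2] = 1/2;  [t^3] = 0;  [t^4] = 5/24;  [t^5] = 0.

5*t^4/24 + t^2/2 + 1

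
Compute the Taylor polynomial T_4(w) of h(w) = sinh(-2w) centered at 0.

-4*w^3/3 - 2*w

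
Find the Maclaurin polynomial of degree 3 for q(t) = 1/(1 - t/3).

t^3/27 + t^2/9 + t/3 + 1

Differentiate repeatedly and evaluate at the center.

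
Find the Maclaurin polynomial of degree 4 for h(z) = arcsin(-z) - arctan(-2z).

Combine the two series term by term.
h(0) = 0
h′(0) = 1
h′′(0) = 0
h′′′(0) = -17
h^(4)(0) = 0

-17*z^3/6 + z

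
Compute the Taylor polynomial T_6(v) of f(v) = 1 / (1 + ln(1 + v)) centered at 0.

3289*v^6/360 - 347*v^5/60 + 11*v^4/3 - 7*v^3/3 + 3*v^2/2 - v + 1

Use the geometric series for the reciprocal, then substitute.
[v^0] = 1;  [v^1] = -1;  [v^2] = 3/2;  [v^3] = -7/3;  [v^4] = 11/3;  [v^5] = -347/60;  [v^6] = 3289/360.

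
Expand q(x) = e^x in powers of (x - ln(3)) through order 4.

Differentiate repeatedly and evaluate at the center.
[(x - ln(3))^0] = 3;  [(x - ln(3))^1] = 3;  [(x - ln(3))^2] = 3/2;  [(x - ln(3))^3] = 1/2;  [(x - ln(3))^4] = 1/8.

(x - ln(3))^4/8 + (x - ln(3))^3/2 + 3*(x - ln(3))^2/2 + 3*(x - ln(3)) + 3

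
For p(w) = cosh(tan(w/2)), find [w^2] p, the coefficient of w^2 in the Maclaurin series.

Compose series: expand the inner function first, then feed it into the outer expansion.
p(0) = 1
p′(0) = 0
p′′(0) = 1/4
So c_2 = p′′(0)/2! = 1/8.

1/8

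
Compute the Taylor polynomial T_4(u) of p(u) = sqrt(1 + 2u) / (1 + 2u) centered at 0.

35*u^4/8 - 5*u^3/2 + 3*u^2/2 - u + 1

Take the Cauchy product of the two expansions.
[u^0] = 1;  [u^1] = -1;  [u^2] = 3/2;  [u^3] = -5/2;  [u^4] = 35/8.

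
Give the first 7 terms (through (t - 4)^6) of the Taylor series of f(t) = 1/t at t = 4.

(t - 4)^6/16384 - (t - 4)^5/4096 + (t - 4)^4/1024 - (t - 4)^3/256 + (t - 4)^2/64 - (t - 4)/16 + 1/4

Compute the successive derivatives at the expansion point and divide by k!.
f(4) = 1/4
f′(4) = -1/16
f′′(4) = 1/32
f′′′(4) = -3/128
f^(4)(4) = 3/128
f^(5)(4) = -15/512
f^(6)(4) = 45/1024
Dividing each by k! gives the coefficients c_0, ..., c_6.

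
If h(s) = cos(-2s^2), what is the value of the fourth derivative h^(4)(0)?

-48

The coefficient of s^4 in the expansion is -2, so h^(4)(0) = 4! * (-2) = -48.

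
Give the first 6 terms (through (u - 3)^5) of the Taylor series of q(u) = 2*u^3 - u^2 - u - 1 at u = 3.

2*(u - 3)^3 + 17*(u - 3)^2 + 47*(u - 3) + 41

Differentiate repeatedly and evaluate at the center.
q(3) = 41
q′(3) = 47
q′′(3) = 34
q′′′(3) = 12
q^(4)(3) = 0
q^(5)(3) = 0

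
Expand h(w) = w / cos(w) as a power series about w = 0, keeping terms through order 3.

w^3/2 + w

Write the quotient as an unknown series and match coefficients against numerator = denominator · series.
h(0) = 0
h′(0) = 1
h′′(0) = 0
h′′′(0) = 3
The Taylor polynomial is Σ h^(k)(0)/k! · w^k.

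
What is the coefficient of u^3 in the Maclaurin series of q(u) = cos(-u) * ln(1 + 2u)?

5/3

Expand each factor separately, then convolve coefficients.
q(0) = 0
q′(0) = 2
q′′(0) = -4
q′′′(0) = 10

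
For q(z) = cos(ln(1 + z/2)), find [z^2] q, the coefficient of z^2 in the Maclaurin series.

Plug the Maclaurin series of the inner function into that of the outer and collect terms.
q(0) = 1
q′(0) = 0
q′′(0) = -1/4

-1/8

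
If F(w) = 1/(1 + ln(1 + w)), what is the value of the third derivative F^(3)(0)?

-14

Let u equal the inner series; expand the outer function in u and truncate.
The coefficient of w^3 in the expansion is -7/3, so F′′′(0) = 3! * (-7/3) = -14.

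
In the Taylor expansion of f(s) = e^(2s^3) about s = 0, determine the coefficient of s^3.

2

Differentiate repeatedly and evaluate at the center.
f(0) = 1
f′(0) = 0
f′′(0) = 0
f′′′(0) = 12
Dividing each by k! gives the coefficients c_0, ..., c_3.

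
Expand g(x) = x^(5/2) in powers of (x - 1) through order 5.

g(1) = 1
g′(1) = 5/2
g′′(1) = 15/4
g′′′(1) = 15/8
g^(4)(1) = -15/16
g^(5)(1) = 45/32
The Taylor polynomial is Σ g^(k)(1)/k! · (x - 1)^k.

3*(x - 1)^5/256 - 5*(x - 1)^4/128 + 5*(x - 1)^3/16 + 15*(x - 1)^2/8 + 5*(x - 1)/2 + 1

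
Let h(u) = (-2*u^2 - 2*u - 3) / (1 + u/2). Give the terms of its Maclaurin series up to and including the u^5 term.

Distribute the polynomial across the series and collect like powers.
[u^0] = -3;  [u^1] = -1/2;  [u^2] = -7/4;  [u^3] = 7/8;  [u^4] = -7/16;  [u^5] = 7/32.

7*u^5/32 - 7*u^4/16 + 7*u^3/8 - 7*u^2/4 - u/2 - 3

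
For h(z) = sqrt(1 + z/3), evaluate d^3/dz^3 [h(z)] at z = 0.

Differentiate repeatedly and evaluate at the center.
From the series, [z^3] h = 1/432; multiply by 3! = 6 to get 1/72.

1/72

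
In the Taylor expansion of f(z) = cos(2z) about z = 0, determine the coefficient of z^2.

[z^0] = 1;  [z^1] = 0;  [z^2] = -2.
So c_2 = f′′(0)/2! = -2.

-2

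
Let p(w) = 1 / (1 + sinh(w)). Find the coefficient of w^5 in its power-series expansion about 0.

-181/120

Write 1/(1+u) = 1 - u + u^2 - u^3 + ... and substitute the series for u.
p(0) = 1
p′(0) = -1
p′′(0) = 2
p′′′(0) = -7
p^(4)(0) = 32
p^(5)(0) = -181
So c_5 = p^(5)(0)/5! = -181/120.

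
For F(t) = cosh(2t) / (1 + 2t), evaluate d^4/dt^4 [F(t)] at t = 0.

Multiply the two series term by term and collect like powers.
The coefficient of t^4 in the expansion is 74/3, so F^(4)(0) = 4! * (74/3) = 592.

592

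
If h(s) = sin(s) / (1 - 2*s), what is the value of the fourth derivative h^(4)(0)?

Multiply the numerator's expansion by the denominator's geometric series.
From the series, [s^4] h = 23/3; multiply by 4! = 24 to get 184.

184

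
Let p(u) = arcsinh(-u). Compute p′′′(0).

1

The coefficient of u^3 in the expansion is 1/6, so p′′′(0) = 3! * (1/6) = 1.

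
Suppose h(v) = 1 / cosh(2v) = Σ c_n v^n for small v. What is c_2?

Write the quotient as an unknown series and match coefficients against numerator = denominator · series.
[v^0] = 1;  [v^1] = 0;  [v^2] = -2.
So c_2 = h′′(0)/2! = -2.

-2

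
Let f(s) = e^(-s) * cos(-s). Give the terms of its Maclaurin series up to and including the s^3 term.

Multiply the two series term by term and collect like powers.
f(0) = 1
f′(0) = -1
f′′(0) = 0
f′′′(0) = 2

s^3/3 - s + 1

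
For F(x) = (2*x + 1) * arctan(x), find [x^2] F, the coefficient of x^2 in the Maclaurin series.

2

Multiply each power in the prefactor through the base expansion.
[x^0] = 0;  [x^1] = 1;  [x^2] = 2.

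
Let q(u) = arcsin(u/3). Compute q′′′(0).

Differentiate repeatedly and evaluate at the center.
The coefficient of u^3 in the expansion is 1/162, so q′′′(0) = 3! * (1/162) = 1/27.

1/27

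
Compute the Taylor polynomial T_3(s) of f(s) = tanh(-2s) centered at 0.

Use the known series and substitute for the argument.
[s^0] = 0;  [s^1] = -2;  [s^2] = 0;  [s^3] = 8/3.

8*s^3/3 - 2*s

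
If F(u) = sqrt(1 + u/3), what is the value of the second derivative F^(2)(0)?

-1/36

The coefficient of u^2 in the expansion is -1/72, so F′′(0) = 2! * (-1/72) = -1/36.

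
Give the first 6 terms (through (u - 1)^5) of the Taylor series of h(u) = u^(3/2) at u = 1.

-3*(u - 1)^5/256 + 3*(u - 1)^4/128 - (u - 1)^3/16 + 3*(u - 1)^2/8 + 3*(u - 1)/2 + 1

[(u - 1)^0] = 1;  [(u - 1)^1] = 3/2;  [(u - 1)^2] = 3/8;  [(u - 1)^3] = -1/16;  [(u - 1)^4] = 3/128;  [(u - 1)^5] = -3/256.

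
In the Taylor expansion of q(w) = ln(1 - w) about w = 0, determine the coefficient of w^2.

-1/2

q(0) = 0
q′(0) = -1
q′′(0) = -1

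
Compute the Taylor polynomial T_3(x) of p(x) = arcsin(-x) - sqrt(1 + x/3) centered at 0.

Add the two expansions coefficient-wise.

-73*x^3/432 + x^2/72 - 7*x/6 - 1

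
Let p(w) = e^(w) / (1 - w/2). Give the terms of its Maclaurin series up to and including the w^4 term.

Multiply the two series term by term and collect like powers.
p(0) = 1
p′(0) = 3/2
p′′(0) = 5/2
p′′′(0) = 19/4
p^(4)(0) = 21/2
The Taylor polynomial is Σ p^(k)(0)/k! · w^k.

7*w^4/16 + 19*w^3/24 + 5*w^2/4 + 3*w/2 + 1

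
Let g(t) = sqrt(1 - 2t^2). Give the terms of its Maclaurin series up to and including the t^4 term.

-t^4/2 - t^2 + 1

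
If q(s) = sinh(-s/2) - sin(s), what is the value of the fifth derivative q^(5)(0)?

-33/32

Expand each term separately and add.
The coefficient of s^5 in the expansion is -11/1280, so q^(5)(0) = 5! * (-11/1280) = -33/32.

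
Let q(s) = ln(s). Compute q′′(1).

Apply the Taylor formula c_k = f^(k)(a)/k!.
From the series, [(s - 1)^2] q = -1/2; multiply by 2! = 2 to get -1.

-1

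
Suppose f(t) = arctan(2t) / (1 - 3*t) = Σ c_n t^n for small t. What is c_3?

Use 1/(1 - r) = Σ r^k on the denominator, then take the Cauchy product.

46/3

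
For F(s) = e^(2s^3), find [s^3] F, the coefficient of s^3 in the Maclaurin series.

[s^0] = 1;  [s^1] = 0;  [s^2] = 0;  [s^3] = 2.
So c_3 = F′′′(0)/3! = 2.

2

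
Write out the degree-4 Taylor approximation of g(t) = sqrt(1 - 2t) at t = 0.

-5*t^4/8 - t^3/2 - t^2/2 - t + 1

g(0) = 1
g′(0) = -1
g′′(0) = -1
g′′′(0) = -3
g^(4)(0) = -15
The Taylor polynomial is Σ g^(k)(0)/k! · t^k.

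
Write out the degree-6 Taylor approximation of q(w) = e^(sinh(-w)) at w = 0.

Substitute the inner expansion into the outer series and collect powers.
[w^0] = 1;  [w^1] = -1;  [w^2] = 1/2;  [w^3] = -1/3;  [w^4] = 5/24;  [w^5] = -1/10;  [w^6] = 37/720.

37*w^6/720 - w^5/10 + 5*w^4/24 - w^3/3 + w^2/2 - w + 1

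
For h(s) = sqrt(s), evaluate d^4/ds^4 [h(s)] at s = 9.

-5/11664

From the series, [(s - 9)^4] h = -5/279936; multiply by 4! = 24 to get -5/11664.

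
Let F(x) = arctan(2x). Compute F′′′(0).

-16

The coefficient of x^3 in the expansion is -8/3, so F′′′(0) = 3! * (-8/3) = -16.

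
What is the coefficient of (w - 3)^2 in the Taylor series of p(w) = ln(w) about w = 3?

[(w - 3)^0] = ln(3);  [(w - 3)^1] = 1/3;  [(w - 3)^2] = -1/18.
So c_2 = p′′(3)/2! = -1/18.

-1/18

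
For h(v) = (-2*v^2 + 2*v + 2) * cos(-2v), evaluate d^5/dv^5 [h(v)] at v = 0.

160

Multiply each power in the prefactor through the base expansion.
The coefficient of v^5 in the expansion is 4/3, so h^(5)(0) = 5! * (4/3) = 160.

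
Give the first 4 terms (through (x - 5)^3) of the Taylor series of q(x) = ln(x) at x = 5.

q(5) = ln(5)
q′(5) = 1/5
q′′(5) = -1/25
q′′′(5) = 2/125

(x - 5)^3/375 - (x - 5)^2/50 + (x - 5)/5 + ln(5)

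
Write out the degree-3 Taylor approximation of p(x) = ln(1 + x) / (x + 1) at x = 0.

Use 1/(1 - r) = Σ r^k on the denominator, then take the Cauchy product.

11*x^3/6 - 3*x^2/2 + x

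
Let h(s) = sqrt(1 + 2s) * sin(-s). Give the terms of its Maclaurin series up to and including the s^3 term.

Take the Cauchy product of the two expansions.
h(0) = 0
h′(0) = -1
h′′(0) = -2
h′′′(0) = 4

2*s^3/3 - s^2 - s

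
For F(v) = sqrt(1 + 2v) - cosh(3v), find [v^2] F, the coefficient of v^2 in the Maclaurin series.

Expand each term separately and add.
F(0) = 0
F′(0) = 1
F′′(0) = -10
So c_2 = F′′(0)/2! = -5.

-5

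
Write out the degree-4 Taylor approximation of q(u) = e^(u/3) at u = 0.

Use the known series and substitute for the argument.
q(0) = 1
q′(0) = 1/3
q′′(0) = 1/9
q′′′(0) = 1/27
q^(4)(0) = 1/81
Dividing each by k! gives the coefficients c_0, ..., c_4.

u^4/1944 + u^3/162 + u^2/18 + u/3 + 1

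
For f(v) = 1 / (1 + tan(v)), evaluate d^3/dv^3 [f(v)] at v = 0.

-8

Use the geometric series for the reciprocal, then substitute.
The coefficient of v^3 in the expansion is -4/3, so f′′′(0) = 3! * (-4/3) = -8.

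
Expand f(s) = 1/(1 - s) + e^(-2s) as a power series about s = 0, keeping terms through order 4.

5*s^4/3 - s^3/3 + 3*s^2 - s + 2

Expand each term separately and add.
[s^0] = 2;  [s^1] = -1;  [s^2] = 3;  [s^3] = -1/3;  [s^4] = 5/3.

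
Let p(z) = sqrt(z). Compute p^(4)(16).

-15/262144

From the series, [(z - 16)^4] p = -5/2097152; multiply by 4! = 24 to get -15/262144.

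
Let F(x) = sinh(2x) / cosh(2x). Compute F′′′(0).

-16

Divide the numerator series by the denominator series (power-series long division).
From the series, [x^3] F = -8/3; multiply by 3! = 6 to get -16.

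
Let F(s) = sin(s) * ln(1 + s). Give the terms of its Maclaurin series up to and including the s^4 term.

Expand each factor separately, then convolve coefficients.

s^4/6 - s^3/2 + s^2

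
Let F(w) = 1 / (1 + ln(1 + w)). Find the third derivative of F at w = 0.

Write 1/(1+u) = 1 - u + u^2 - u^3 + ... and substitute the series for u.
The coefficient of w^3 in the expansion is -7/3, so F′′′(0) = 3! * (-7/3) = -14.

-14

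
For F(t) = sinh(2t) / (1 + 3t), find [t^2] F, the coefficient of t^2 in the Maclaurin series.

-6

Multiply the two series term by term and collect like powers.
F(0) = 0
F′(0) = 2
F′′(0) = -12
Then c_k = F^(k)(0)/k! gives each Taylor coefficient.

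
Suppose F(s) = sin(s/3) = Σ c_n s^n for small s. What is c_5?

1/29160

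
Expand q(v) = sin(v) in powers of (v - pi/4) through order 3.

-sqrt(2)*(v - pi/4)^3/12 - sqrt(2)*(v - pi/4)^2/4 + sqrt(2)*(v - pi/4)/2 + sqrt(2)/2

q(pi/4) = sqrt(2)/2
q′(pi/4) = sqrt(2)/2
q′′(pi/4) = -sqrt(2)/2
q′′′(pi/4) = -sqrt(2)/2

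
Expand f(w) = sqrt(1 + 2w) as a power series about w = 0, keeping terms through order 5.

7*w^5/8 - 5*w^4/8 + w^3/2 - w^2/2 + w + 1

Use the known series and substitute for the argument.
f(0) = 1
f′(0) = 1
f′′(0) = -1
f′′′(0) = 3
f^(4)(0) = -15
f^(5)(0) = 105
Then c_k = f^(k)(0)/k! gives each Taylor coefficient.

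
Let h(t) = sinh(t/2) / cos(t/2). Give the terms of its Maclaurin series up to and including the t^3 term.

Write the quotient as an unknown series and match coefficients against numerator = denominator · series.
[t^0] = 0;  [t^1] = 1/2;  [t^2] = 0;  [t^3] = 1/12.

t^3/12 + t/2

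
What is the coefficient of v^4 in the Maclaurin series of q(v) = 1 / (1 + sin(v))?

Expand as Σ (-1)^k u^k with u equal to the inner function's series.

2/3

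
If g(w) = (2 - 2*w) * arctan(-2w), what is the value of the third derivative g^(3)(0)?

Multiply each power in the prefactor through the base expansion.
The coefficient of w^3 in the expansion is 16/3, so g′′′(0) = 3! * (16/3) = 32.

32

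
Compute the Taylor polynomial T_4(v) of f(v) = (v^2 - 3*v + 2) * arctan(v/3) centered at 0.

v^4/27 + 25*v^3/81 - v^2 + 2*v/3

Shift and add copies of the series according to the polynomial's terms.
f(0) = 0
f′(0) = 2/3
f′′(0) = -2
f′′′(0) = 50/27
f^(4)(0) = 8/9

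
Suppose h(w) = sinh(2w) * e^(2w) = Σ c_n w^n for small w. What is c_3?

16/3

Take the Cauchy product of the two expansions.
h(0) = 0
h′(0) = 2
h′′(0) = 8
h′′′(0) = 32
So c_3 = h′′′(0)/3! = 16/3.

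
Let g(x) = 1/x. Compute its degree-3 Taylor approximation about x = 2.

-(x - 2)^3/16 + (x - 2)^2/8 - (x - 2)/4 + 1/2

Differentiate repeatedly and evaluate at the center.
g(2) = 1/2
g′(2) = -1/4
g′′(2) = 1/4
g′′′(2) = -3/8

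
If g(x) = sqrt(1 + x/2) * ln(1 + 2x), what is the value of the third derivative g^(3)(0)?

101/8

Take the Cauchy product of the two expansions.
From the series, [x^3] g = 101/48; multiply by 3! = 6 to get 101/8.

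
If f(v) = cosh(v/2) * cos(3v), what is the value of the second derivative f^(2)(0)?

-35/4

Take the Cauchy product of the two expansions.
The coefficient of v^2 in the expansion is -35/8, so f′′(0) = 2! * (-35/8) = -35/4.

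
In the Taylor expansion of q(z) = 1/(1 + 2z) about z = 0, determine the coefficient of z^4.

q(0) = 1
q′(0) = -2
q′′(0) = 8
q′′′(0) = -48
q^(4)(0) = 384

16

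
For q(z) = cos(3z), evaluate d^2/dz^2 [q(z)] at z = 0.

Differentiate repeatedly and evaluate at the center.
From the series, [z^2] q = -9/2; multiply by 2! = 2 to get -9.

-9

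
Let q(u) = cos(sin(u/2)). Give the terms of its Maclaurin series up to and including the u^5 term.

Let u equal the inner series; expand the outer function in u and truncate.

5*u^4/384 - u^2/8 + 1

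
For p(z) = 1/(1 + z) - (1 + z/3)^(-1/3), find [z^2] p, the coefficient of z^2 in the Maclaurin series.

Combine the two series term by term.
So c_2 = p′′(0)/2! = 79/81.

79/81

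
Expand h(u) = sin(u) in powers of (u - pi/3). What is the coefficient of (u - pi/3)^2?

-sqrt(3)/4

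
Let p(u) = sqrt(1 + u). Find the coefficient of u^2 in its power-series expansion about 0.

-1/8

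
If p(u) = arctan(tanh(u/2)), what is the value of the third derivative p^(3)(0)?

-1/2

Plug the Maclaurin series of the inner function into that of the outer and collect terms.
The coefficient of u^3 in the expansion is -1/12, so p′′′(0) = 3! * (-1/12) = -1/2.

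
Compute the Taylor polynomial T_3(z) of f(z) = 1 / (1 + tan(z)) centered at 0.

Expand as Σ (-1)^k u^k with u equal to the inner function's series.

-4*z^3/3 + z^2 - z + 1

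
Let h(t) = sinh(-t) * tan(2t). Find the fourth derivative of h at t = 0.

-72

Multiply the two series term by term and collect like powers.
The coefficient of t^4 in the expansion is -3, so h^(4)(0) = 4! * (-3) = -72.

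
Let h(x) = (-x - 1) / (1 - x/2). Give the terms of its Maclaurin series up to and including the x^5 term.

-3*x^5/32 - 3*x^4/16 - 3*x^3/8 - 3*x^2/4 - 3*x/2 - 1

Shift and add copies of the series according to the polynomial's terms.
[x^0] = -1;  [x^1] = -3/2;  [x^2] = -3/4;  [x^3] = -3/8;  [x^4] = -3/16;  [x^5] = -3/32.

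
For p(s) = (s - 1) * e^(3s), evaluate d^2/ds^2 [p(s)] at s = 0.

Multiply each power in the prefactor through the base expansion.
The coefficient of s^2 in the expansion is -3/2, so p′′(0) = 2! * (-3/2) = -3.

-3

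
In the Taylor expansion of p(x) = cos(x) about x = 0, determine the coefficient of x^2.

-1/2

p(0) = 1
p′(0) = 0
p′′(0) = -1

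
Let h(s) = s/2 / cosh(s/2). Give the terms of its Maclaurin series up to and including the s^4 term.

-s^3/16 + s/2

Invert the denominator's series and multiply.
h(0) = 0
h′(0) = 1/2
h′′(0) = 0
h′′′(0) = -3/8
h^(4)(0) = 0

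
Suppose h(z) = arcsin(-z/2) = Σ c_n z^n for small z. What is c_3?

Compute the successive derivatives at the expansion point and divide by k!.
[z^0] = 0;  [z^1] = -1/2;  [z^2] = 0;  [z^3] = -1/48.

-1/48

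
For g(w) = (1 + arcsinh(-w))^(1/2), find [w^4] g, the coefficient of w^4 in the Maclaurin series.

1/384

Compose series: expand the inner function first, then feed it into the outer expansion.
g(0) = 1
g′(0) = -1/2
g′′(0) = -1/4
g′′′(0) = 1/8
g^(4)(0) = 1/16
So c_4 = g^(4)(0)/4! = 1/384.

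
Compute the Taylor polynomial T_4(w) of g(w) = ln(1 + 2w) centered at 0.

-4*w^4 + 8*w^3/3 - 2*w^2 + 2*w

[w^0] = 0;  [w^1] = 2;  [w^2] = -2;  [w^3] = 8/3;  [w^4] = -4.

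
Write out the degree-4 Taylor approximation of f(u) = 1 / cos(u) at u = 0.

Divide the numerator series by the denominator series (power-series long division).
[u^0] = 1;  [u^1] = 0;  [u^2] = 1/2;  [u^3] = 0;  [u^4] = 5/24.

5*u^4/24 + u^2/2 + 1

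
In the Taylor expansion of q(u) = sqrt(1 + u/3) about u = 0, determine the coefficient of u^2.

c_2 = q′′(0)/2! = -1/72.

-1/72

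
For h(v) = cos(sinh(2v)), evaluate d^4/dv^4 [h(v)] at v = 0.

Plug the Maclaurin series of the inner function into that of the outer and collect terms.
The coefficient of v^4 in the expansion is -2, so h^(4)(0) = 4! * (-2) = -48.

-48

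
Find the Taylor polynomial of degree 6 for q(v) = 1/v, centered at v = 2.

Compute the successive derivatives at the expansion point and divide by k!.
q(2) = 1/2
q′(2) = -1/4
q′′(2) = 1/4
q′′′(2) = -3/8
q^(4)(2) = 3/4
q^(5)(2) = -15/8
q^(6)(2) = 45/8

(v - 2)^6/128 - (v - 2)^5/64 + (v - 2)^4/32 - (v - 2)^3/16 + (v - 2)^2/8 - (v - 2)/4 + 1/2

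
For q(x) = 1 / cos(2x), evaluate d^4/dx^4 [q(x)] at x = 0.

80

Write the quotient as an unknown series and match coefficients against numerator = denominator · series.
From the series, [x^4] q = 10/3; multiply by 4! = 24 to get 80.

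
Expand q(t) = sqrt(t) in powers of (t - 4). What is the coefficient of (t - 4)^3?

q(4) = 2
q′(4) = 1/4
q′′(4) = -1/32
q′′′(4) = 3/256
So c_3 = q′′′(4)/3! = 1/512.

1/512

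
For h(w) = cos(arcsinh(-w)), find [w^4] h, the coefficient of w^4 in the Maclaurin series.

Plug the Maclaurin series of the inner function into that of the outer and collect terms.

5/24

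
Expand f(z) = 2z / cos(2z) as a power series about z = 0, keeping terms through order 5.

20*z^5/3 + 4*z^3 + 2*z

Write the quotient as an unknown series and match coefficients against numerator = denominator · series.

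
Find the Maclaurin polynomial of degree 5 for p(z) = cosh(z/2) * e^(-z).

Take the Cauchy product of the two expansions.
[z^0] = 1;  [z^1] = -1;  [z^2] = 5/8;  [z^3] = -7/24;  [z^4] = 41/384;  [z^5] = -61/1920.

-61*z^5/1920 + 41*z^4/384 - 7*z^3/24 + 5*z^2/8 - z + 1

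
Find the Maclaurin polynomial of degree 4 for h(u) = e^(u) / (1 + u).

Expand each factor separately, then convolve coefficients.
h(0) = 1
h′(0) = 0
h′′(0) = 1
h′′′(0) = -2
h^(4)(0) = 9
The Taylor polynomial is Σ h^(k)(0)/k! · u^k.

3*u^4/8 - u^3/3 + u^2/2 + 1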